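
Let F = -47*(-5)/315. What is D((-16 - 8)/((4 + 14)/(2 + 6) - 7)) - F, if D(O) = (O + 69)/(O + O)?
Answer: 26539/4032 ≈ 6.5821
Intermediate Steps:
D(O) = (69 + O)/(2*O) (D(O) = (69 + O)/((2*O)) = (69 + O)*(1/(2*O)) = (69 + O)/(2*O))
F = 47/63 (F = 235*(1/315) = 47/63 ≈ 0.74603)
D((-16 - 8)/((4 + 14)/(2 + 6) - 7)) - F = (69 + (-16 - 8)/((4 + 14)/(2 + 6) - 7))/(2*(((-16 - 8)/((4 + 14)/(2 + 6) - 7)))) - 1*47/63 = (69 - 24/(18/8 - 7))/(2*((-24/(18/8 - 7)))) - 47/63 = (69 - 24/(18*(⅛) - 7))/(2*((-24/(18*(⅛) - 7)))) - 47/63 = (69 - 24/(9/4 - 7))/(2*((-24/(9/4 - 7)))) - 47/63 = (69 - 24/(-19/4))/(2*((-24/(-19/4)))) - 47/63 = (69 - 24*(-4/19))/(2*((-24*(-4/19)))) - 47/63 = (69 + 96/19)/(2*(96/19)) - 47/63 = (½)*(19/96)*(1407/19) - 47/63 = 469/64 - 47/63 = 26539/4032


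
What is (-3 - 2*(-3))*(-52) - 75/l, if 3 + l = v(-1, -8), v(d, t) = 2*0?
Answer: -131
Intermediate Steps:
v(d, t) = 0
l = -3 (l = -3 + 0 = -3)
(-3 - 2*(-3))*(-52) - 75/l = (-3 - 2*(-3))*(-52) - 75/(-3) = (-3 + 6)*(-52) - 75*(-1/3) = 3*(-52) + 25 = -156 + 25 = -131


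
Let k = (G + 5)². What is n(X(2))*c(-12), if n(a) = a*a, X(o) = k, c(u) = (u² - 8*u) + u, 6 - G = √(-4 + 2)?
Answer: 3008004 - 1193808*I*√2 ≈ 3.008e+6 - 1.6883e+6*I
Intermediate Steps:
G = 6 - I*√2 (G = 6 - √(-4 + 2) = 6 - √(-2) = 6 - I*√2 ≈ 6.0 - 1.4142*I)
k = (11 - I*√2)² (k = ((6 - I*√2) + 5)² = (11 - I*√2)² ≈ 119.0 - 31.113*I)
c(u) = u² - 7*u
X(o) = (11 - I*√2)²
n(a) = a²
n(X(2))*c(-12) = ((11 - I*√2)²)²*(-12*(-7 - 12)) = (11 - I*√2)⁴*(-12*(-19)) = (11 - I*√2)⁴*228 = 228*(11 - I*√2)⁴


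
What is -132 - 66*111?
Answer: -7458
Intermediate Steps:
-132 - 66*111 = -132 - 7326 = -7458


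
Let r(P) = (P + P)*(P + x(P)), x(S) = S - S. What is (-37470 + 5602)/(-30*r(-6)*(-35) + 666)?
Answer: -15934/38133 ≈ -0.41785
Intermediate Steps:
x(S) = 0
r(P) = 2*P² (r(P) = (P + P)*(P + 0) = (2*P)*P = 2*P²)
(-37470 + 5602)/(-30*r(-6)*(-35) + 666) = (-37470 + 5602)/(-60*(-6)²*(-35) + 666) = -31868/(-60*36*(-35) + 666) = -31868/(-30*72*(-35) + 666) = -31868/(-2160*(-35) + 666) = -31868/(75600 + 666) = -31868/76266 = -31868*1/76266 = -15934/38133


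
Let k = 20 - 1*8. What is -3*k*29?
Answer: -1044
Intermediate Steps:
k = 12 (k = 20 - 8 = 12)
-3*k*29 = -3*12*29 = -36*29 = -1044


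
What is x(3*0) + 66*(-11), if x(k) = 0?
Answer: -726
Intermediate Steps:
x(3*0) + 66*(-11) = 0 + 66*(-11) = 0 - 726 = -726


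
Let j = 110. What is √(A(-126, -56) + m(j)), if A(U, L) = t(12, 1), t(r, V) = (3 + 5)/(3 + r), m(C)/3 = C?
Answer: √74370/15 ≈ 18.181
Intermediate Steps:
m(C) = 3*C
t(r, V) = 8/(3 + r)
A(U, L) = 8/15 (A(U, L) = 8/(3 + 12) = 8/15)
√(A(-126, -56) + m(j)) = √(8/15 + 3*110) = √(8/15 + 330) = √(4958/15) = √74370/15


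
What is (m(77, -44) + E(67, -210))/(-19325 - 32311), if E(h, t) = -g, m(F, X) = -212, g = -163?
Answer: 49/51636 ≈ 0.00094895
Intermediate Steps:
E(h, t) = 163 (E(h, t) = -1*(-163) = 163)
(m(77, -44) + E(67, -210))/(-19325 - 32311) = (-212 + 163)/(-19325 - 32311) = -49/(-51636) = -49*(-1/51636) = 49/51636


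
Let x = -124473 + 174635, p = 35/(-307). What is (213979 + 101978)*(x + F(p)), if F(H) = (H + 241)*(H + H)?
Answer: 1492120107274986/94249 ≈ 1.5832e+10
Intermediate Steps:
p = -35/307 (p = 35*(-1/307) = -35/307 ≈ -0.11401)
F(H) = 2*H*(241 + H) (F(H) = (241 + H)*(2*H) = 2*H*(241 + H))
x = 50162
(213979 + 101978)*(x + F(p)) = (213979 + 101978)*(50162 + 2*(-35/307)*(241 - 35/307)) = 315957*(50162 + 2*(-35/307)*(73952/307)) = 315957*(50162 - 5176640/94249) = 315957*(4722541698/94249) = 1492120107274986/94249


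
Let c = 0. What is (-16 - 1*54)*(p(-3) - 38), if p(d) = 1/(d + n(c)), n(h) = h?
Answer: 8050/3 ≈ 2683.3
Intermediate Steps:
p(d) = 1/d (p(d) = 1/(d + 0) = 1/d)
(-16 - 1*54)*(p(-3) - 38) = (-16 - 1*54)*(1/(-3) - 38) = (-16 - 54)*(-1/3 - 38) = -70*(-115/3) = 8050/3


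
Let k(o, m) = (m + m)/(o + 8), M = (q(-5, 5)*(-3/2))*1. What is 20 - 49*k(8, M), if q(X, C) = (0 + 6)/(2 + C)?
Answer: 223/8 ≈ 27.875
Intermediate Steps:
q(X, C) = 6/(2 + C)
M = -9/7 (M = ((6/(2 + 5))*(-3/2))*1 = ((6/7)*(-3*1/2))*1 = ((6*(1/7))*(-3/2))*1 = ((6/7)*(-3/2))*1 = -9/7*1 = -9/7 ≈ -1.2857)
k(o, m) = 2*m/(8 + o) (k(o, m) = (2*m)/(8 + o) = 2*m/(8 + o))
20 - 49*k(8, M) = 20 - 98*(-9)/(7*(8 + 8)) = 20 - 98*(-9)/(7*16) = 20 - 49*(-9/56) = 20 + 63/8 = 223/8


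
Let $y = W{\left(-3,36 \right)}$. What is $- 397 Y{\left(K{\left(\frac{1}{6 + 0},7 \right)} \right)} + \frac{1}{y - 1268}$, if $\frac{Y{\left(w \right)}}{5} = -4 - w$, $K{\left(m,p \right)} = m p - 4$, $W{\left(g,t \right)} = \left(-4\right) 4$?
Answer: $\frac{2973529}{1284} \approx 2315.8$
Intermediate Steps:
$W{\left(g,t \right)} = -16$
$K{\left(m,p \right)} = -4 + m p$ ($K{\left(m,p \right)} = m p - 4 = -4 + m p$)
$y = -16$
$Y{\left(w \right)} = -20 - 5 w$ ($Y{\left(w \right)} = 5 \left(-4 - w\right) = -20 - 5 w$)
$- 397 Y{\left(K{\left(\frac{1}{6 + 0},7 \right)} \right)} + \frac{1}{y - 1268} = - 397 \left(-20 - 5 \left(-4 + \frac{1}{6 + 0} \cdot 7\right)\right) + \frac{1}{-16 - 1268} = - 397 \left(-20 - 5 \left(-4 + \frac{1}{6} \cdot 7\right)\right) + \frac{1}{-1284} = - 397 \left(-20 - 5 \left(-4 + \frac{1}{6} \cdot 7\right)\right) - \frac{1}{1284} = - 397 \left(-20 - 5 \left(-4 + \frac{7}{6}\right)\right) - \frac{1}{1284} = - 397 \left(-20 - - \frac{85}{6}\right) - \frac{1}{1284} = - 397 \left(-20 + \frac{85}{6}\right) - \frac{1}{1284} = \left(-397\right) \left(- \frac{35}{6}\right) - \frac{1}{1284} = \frac{13895}{6} - \frac{1}{1284} = \frac{2973529}{1284}$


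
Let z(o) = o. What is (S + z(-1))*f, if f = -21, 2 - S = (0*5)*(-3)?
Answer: -21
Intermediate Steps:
S = 2 (S = 2 - 0*5*(-3) = 2 - 0*(-3) = 2 - 1*0 = 2 + 0 = 2)
(S + z(-1))*f = (2 - 1)*(-21) = 1*(-21) = -21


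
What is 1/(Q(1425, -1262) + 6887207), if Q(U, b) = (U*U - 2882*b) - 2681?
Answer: 1/12552235 ≈ 7.9667e-8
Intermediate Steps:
Q(U, b) = -2681 + U² - 2882*b (Q(U, b) = (U² - 2882*b) - 2681 = -2681 + U² - 2882*b)
1/(Q(1425, -1262) + 6887207) = 1/((-2681 + 1425² - 2882*(-1262)) + 6887207) = 1/((-2681 + 2030625 + 3637084) + 6887207) = 1/(5665028 + 6887207) = 1/12552235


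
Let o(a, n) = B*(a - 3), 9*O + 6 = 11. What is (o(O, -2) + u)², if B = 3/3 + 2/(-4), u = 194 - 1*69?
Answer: 1240996/81 ≈ 15321.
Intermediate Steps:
O = 5/9 (O = -⅔ + (⅑)*11 = -⅔ + 11/9 = 5/9 ≈ 0.55556)
u = 125 (u = 194 - 69 = 125)
B = ½ (B = 3*(⅓) + 2*(-¼) = 1 - ½ = ½ ≈ 0.50000)
o(a, n) = -3/2 + a/2 (o(a, n) = (a - 3)/2 = (-3 + a)/2 = -3/2 + a/2)
(o(O, -2) + u)² = ((-3/2 + (½)*(5/9)) + 125)² = ((-3/2 + 5/18) + 125)² = (-11/9 + 125)² = (1114/9)² = 1240996/81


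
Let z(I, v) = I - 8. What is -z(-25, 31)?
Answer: 33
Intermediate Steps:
z(I, v) = -8 + I
-z(-25, 31) = -(-8 - 25) = -1*(-33) = 33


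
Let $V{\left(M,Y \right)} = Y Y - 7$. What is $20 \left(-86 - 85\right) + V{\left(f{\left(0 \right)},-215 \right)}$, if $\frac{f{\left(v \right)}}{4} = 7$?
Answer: $42798$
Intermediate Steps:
$f{\left(v \right)} = 28$ ($f{\left(v \right)} = 4 \cdot 7 = 28$)
$V{\left(M,Y \right)} = -7 + Y^{2}$ ($V{\left(M,Y \right)} = Y^{2} - 7 = -7 + Y^{2}$)
$20 \left(-86 - 85\right) + V{\left(f{\left(0 \right)},-215 \right)} = 20 \left(-86 - 85\right) - \left(7 - \left(-215\right)^{2}\right) = 20 \left(-171\right) + \left(-7 + 46225\right) = -3420 + 46218 = 42798$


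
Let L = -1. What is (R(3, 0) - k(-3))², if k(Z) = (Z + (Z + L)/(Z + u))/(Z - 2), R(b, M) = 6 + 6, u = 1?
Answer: 3481/25 ≈ 139.24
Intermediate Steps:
R(b, M) = 12
k(Z) = (Z + (-1 + Z)/(1 + Z))/(-2 + Z) (k(Z) = (Z + (Z - 1)/(Z + 1))/(Z - 2) = (Z + (-1 + Z)/(1 + Z))/(-2 + Z))
(R(3, 0) - k(-3))² = (12 - (-1 + (-3)² + 2*(-3))/(-2 + (-3)² - 1*(-3)))² = (12 - (-1 + 9 - 6)/(-2 + 9 + 3))² = (12 - 2/10)² = (12 - 1*⅕)² = (12 - ⅕)² = (59/5)² = 3481/25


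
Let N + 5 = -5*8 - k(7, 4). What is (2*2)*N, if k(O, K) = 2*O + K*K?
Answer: -300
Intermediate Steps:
k(O, K) = K² + 2*O (k(O, K) = 2*O + K² = K² + 2*O)
N = -75 (N = -5 + (-5*8 - (4² + 2*7)) = -5 + (-40 - (16 + 14)) = -5 + (-40 - 1*30) = -5 + (-40 - 30) = -5 - 70 = -75)
(2*2)*N = (2*2)*(-75) = 4*(-75) = -300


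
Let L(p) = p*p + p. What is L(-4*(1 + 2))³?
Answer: 2299968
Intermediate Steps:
L(p) = p + p² (L(p) = p² + p = p + p²)
L(-4*(1 + 2))³ = ((-4*(1 + 2))*(1 - 4*(1 + 2)))³ = ((-4*3)*(1 - 4*3))³ = (-12*(1 - 12))³ = (-12*(-11))³ = 132³ = 2299968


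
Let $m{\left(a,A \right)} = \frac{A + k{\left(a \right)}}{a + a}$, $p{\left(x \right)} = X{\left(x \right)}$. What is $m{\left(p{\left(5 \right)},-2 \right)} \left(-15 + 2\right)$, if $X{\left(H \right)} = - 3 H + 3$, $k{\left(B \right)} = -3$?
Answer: $- \frac{65}{24} \approx -2.7083$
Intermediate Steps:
$X{\left(H \right)} = 3 - 3 H$
$p{\left(x \right)} = 3 - 3 x$
$m{\left(a,A \right)} = \frac{-3 + A}{2 a}$ ($m{\left(a,A \right)} = \frac{A - 3}{a + a} = \frac{-3 + A}{2 a}$)
$m{\left(p{\left(5 \right)},-2 \right)} \left(-15 + 2\right) = \frac{-3 - 2}{2 \left(3 - 15\right)} \left(-15 + 2\right) = \frac{1}{2} \frac{1}{3 - 15} \left(-5\right) \left(-13\right) = \frac{1}{2} \frac{1}{-12} \left(-5\right) \left(-13\right) = \frac{1}{2} \left(- \frac{1}{12}\right) \left(-5\right) \left(-13\right) = \frac{5}{24} \left(-13\right) = - \frac{65}{24}$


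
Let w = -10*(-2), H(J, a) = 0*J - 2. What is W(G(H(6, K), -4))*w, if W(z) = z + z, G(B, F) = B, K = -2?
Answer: -80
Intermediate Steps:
H(J, a) = -2 (H(J, a) = 0 - 2 = -2)
W(z) = 2*z
w = 20
W(G(H(6, K), -4))*w = (2*(-2))*20 = -4*20 = -80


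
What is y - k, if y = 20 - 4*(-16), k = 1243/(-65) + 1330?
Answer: -79747/65 ≈ -1226.9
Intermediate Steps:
k = 85207/65 (k = 1243*(-1/65) + 1330 = -1243/65 + 1330 = 85207/65 ≈ 1310.9)
y = 84 (y = 20 + 64 = 84)
y - k = 84 - 1*85207/65 = 84 - 85207/65 = -79747/65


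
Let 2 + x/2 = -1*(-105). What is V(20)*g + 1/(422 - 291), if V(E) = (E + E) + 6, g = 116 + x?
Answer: 1940373/131 ≈ 14812.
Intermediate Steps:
x = 206 (x = -4 + 2*(-1*(-105)) = -4 + 2*105 = -4 + 210 = 206)
g = 322 (g = 116 + 206 = 322)
V(E) = 6 + 2*E (V(E) = 2*E + 6 = 6 + 2*E)
V(20)*g + 1/(422 - 291) = (6 + 2*20)*322 + 1/(422 - 291) = (6 + 40)*322 + 1/131 = 46*322 + 1/131 = 14812 + 1/131 = 1940373/131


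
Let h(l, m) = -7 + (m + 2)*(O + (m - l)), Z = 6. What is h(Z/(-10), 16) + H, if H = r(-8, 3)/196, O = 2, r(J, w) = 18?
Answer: 160667/490 ≈ 327.89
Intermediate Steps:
H = 9/98 (H = 18/196 = 18*(1/196) = 9/98 ≈ 0.091837)
h(l, m) = -7 + (2 + m)*(2 + m - l) (h(l, m) = -7 + (m + 2)*(2 + (m - l)) = -7 + (2 + m)*(2 + m - l))
h(Z/(-10), 16) + H = (-3 + 16² - 12/(-10) + 4*16 - 1*6/(-10)*16) + 9/98 = (-3 + 256 - 12*(-1)/10 + 64 - 1*6*(-⅒)*16) + 9/98 = (-3 + 256 - 2*(-⅗) + 64 - 1*(-⅗)*16) + 9/98 = (-3 + 256 + 6/5 + 64 + 48/5) + 9/98 = 1639/5 + 9/98 = 160667/490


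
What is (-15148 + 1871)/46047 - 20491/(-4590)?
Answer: 294202549/70451910 ≈ 4.1759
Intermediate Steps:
(-15148 + 1871)/46047 - 20491/(-4590) = -13277*1/46047 - 20491*(-1/4590) = -13277/46047 + 20491/4590 = 294202549/70451910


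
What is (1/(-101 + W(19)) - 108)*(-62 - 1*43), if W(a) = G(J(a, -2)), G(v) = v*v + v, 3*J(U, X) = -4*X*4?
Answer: 2391795/211 ≈ 11336.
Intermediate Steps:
J(U, X) = -16*X/3 (J(U, X) = (-4*X*4)/3 = (-16*X)/3 = -16*X/3)
G(v) = v + v² (G(v) = v² + v = v + v²)
W(a) = 1120/9 (W(a) = (-16/3*(-2))*(1 - 16/3*(-2)) = 32*(1 + 32/3)/3 = (32/3)*(35/3) = 1120/9)
(1/(-101 + W(19)) - 108)*(-62 - 1*43) = (1/(-101 + 1120/9) - 108)*(-62 - 1*43) = (1/(211/9) - 108)*(-62 - 43) = (9/211 - 108)*(-105) = -22779/211*(-105) = 2391795/211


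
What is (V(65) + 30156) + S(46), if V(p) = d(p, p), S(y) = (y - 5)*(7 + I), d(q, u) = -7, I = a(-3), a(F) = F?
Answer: 30313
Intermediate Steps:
I = -3
S(y) = -20 + 4*y (S(y) = (y - 5)*(7 - 3) = (-5 + y)*4 = -20 + 4*y)
V(p) = -7
(V(65) + 30156) + S(46) = (-7 + 30156) + (-20 + 4*46) = 30149 + (-20 + 184) = 30149 + 164 = 30313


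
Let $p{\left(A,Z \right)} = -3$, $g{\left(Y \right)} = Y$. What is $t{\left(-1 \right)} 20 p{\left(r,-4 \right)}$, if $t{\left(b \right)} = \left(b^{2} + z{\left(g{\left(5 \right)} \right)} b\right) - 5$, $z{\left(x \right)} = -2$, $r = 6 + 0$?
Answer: $120$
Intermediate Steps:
$r = 6$
$t{\left(b \right)} = -5 + b^{2} - 2 b$ ($t{\left(b \right)} = \left(b^{2} - 2 b\right) - 5 = -5 + b^{2} - 2 b$)
$t{\left(-1 \right)} 20 p{\left(r,-4 \right)} = \left(-5 + \left(-1\right)^{2} - -2\right) 20 \left(-3\right) = \left(-5 + 1 + 2\right) 20 \left(-3\right) = \left(-2\right) 20 \left(-3\right) = \left(-40\right) \left(-3\right) = 120$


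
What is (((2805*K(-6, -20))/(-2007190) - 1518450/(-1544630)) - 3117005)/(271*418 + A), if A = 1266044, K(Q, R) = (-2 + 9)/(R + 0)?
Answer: -227384774839770647/100621244228536080 ≈ -2.2598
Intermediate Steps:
K(Q, R) = 7/R
(((2805*K(-6, -20))/(-2007190) - 1518450/(-1544630)) - 3117005)/(271*418 + A) = (((2805*(7/(-20)))/(-2007190) - 1518450/(-1544630)) - 3117005)/(271*418 + 1266044) = (((2805*(7*(-1/20)))*(-1/2007190) - 1518450*(-1/1544630)) - 3117005)/(113278 + 1266044) = (((2805*(-7/20))*(-1/2007190) + 151845/154463) - 3117005)/1379322 = ((-3927/4*(-1/2007190) + 151845/154463) - 3117005)*(1/1379322) = ((231/472280 + 151845/154463) - 3117005)*(1/1379322) = (71749037553/72949785640 - 3117005)*(1/1379322) = -227384774839770647/72949785640*1/1379322 = -227384774839770647/100621244228536080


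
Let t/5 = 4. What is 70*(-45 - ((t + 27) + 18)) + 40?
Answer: -7660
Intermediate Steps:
t = 20 (t = 5*4 = 20)
70*(-45 - ((t + 27) + 18)) + 40 = 70*(-45 - ((20 + 27) + 18)) + 40 = 70*(-45 - (47 + 18)) + 40 = 70*(-45 - 1*65) + 40 = 70*(-45 - 65) + 40 = 70*(-110) + 40 = -7700 + 40 = -7660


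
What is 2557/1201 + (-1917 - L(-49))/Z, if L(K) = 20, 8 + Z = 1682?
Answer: 1954081/2010474 ≈ 0.97195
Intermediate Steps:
Z = 1674 (Z = -8 + 1682 = 1674)
2557/1201 + (-1917 - L(-49))/Z = 2557/1201 + (-1917 - 1*20)/1674 = 2557*(1/1201) + (-1917 - 20)*(1/1674) = 2557/1201 - 1937*1/1674 = 2557/1201 - 1937/1674 = 1954081/2010474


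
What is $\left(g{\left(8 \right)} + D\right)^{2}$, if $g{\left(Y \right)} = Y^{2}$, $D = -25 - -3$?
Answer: $1764$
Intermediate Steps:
$D = -22$ ($D = -25 + 3 = -22$)
$\left(g{\left(8 \right)} + D\right)^{2} = \left(8^{2} - 22\right)^{2} = \left(64 - 22\right)^{2} = 42^{2} = 1764$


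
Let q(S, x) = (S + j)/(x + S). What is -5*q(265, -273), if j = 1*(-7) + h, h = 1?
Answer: 1295/8 ≈ 161.88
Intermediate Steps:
j = -6 (j = 1*(-7) + 1 = -7 + 1 = -6)
q(S, x) = (-6 + S)/(S + x) (q(S, x) = (S - 6)/(x + S) = (-6 + S)/(S + x))
-5*q(265, -273) = -5*(-6 + 265)/(265 - 273) = -5*259/(-8) = -(-5)*259/8 = -5*(-259/8) = 1295/8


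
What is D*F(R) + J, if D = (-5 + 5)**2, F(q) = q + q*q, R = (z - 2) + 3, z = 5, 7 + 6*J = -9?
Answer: -8/3 ≈ -2.6667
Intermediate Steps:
J = -8/3 (J = -7/6 + (1/6)*(-9) = -7/6 - 3/2 = -8/3 ≈ -2.6667)
R = 6 (R = (5 - 2) + 3 = 3 + 3 = 6)
F(q) = q + q**2
D = 0 (D = 0**2 = 0)
D*F(R) + J = 0*(6*(1 + 6)) - 8/3 = 0*(6*7) - 8/3 = 0*42 - 8/3 = 0 - 8/3 = -8/3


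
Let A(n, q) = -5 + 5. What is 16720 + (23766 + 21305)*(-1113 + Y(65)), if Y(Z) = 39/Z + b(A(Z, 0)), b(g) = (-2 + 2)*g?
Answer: -250601302/5 ≈ -5.0120e+7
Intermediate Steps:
A(n, q) = 0
b(g) = 0 (b(g) = 0*g = 0)
Y(Z) = 39/Z (Y(Z) = 39/Z + 0 = 39/Z)
16720 + (23766 + 21305)*(-1113 + Y(65)) = 16720 + (23766 + 21305)*(-1113 + 39/65) = 16720 + 45071*(-1113 + 39*(1/65)) = 16720 + 45071*(-1113 + ⅗) = 16720 + 45071*(-5562/5) = 16720 - 250684902/5 = -250601302/5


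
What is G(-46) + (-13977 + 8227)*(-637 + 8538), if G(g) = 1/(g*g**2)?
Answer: -4422047482001/97336 ≈ -4.5431e+7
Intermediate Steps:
G(g) = g**(-3) (G(g) = 1/(g**3) = g**(-3))
G(-46) + (-13977 + 8227)*(-637 + 8538) = (-46)**(-3) + (-13977 + 8227)*(-637 + 8538) = -1/97336 - 5750*7901 = -1/97336 - 45430750 = -4422047482001/97336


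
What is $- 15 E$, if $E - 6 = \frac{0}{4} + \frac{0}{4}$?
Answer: $-90$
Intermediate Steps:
$E = 6$ ($E = 6 + \left(\frac{0}{4} + \frac{0}{4}\right) = 6 + \left(0 \cdot \frac{1}{4} + 0 \cdot \frac{1}{4}\right) = 6 + \left(0 + 0\right) = 6 + 0 = 6$)
$- 15 E = \left(-15\right) 6 = -90$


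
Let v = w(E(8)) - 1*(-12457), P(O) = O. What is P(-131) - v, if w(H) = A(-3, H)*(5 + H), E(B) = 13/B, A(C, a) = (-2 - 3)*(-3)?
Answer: -101499/8 ≈ -12687.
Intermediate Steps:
A(C, a) = 15 (A(C, a) = -5*(-3) = 15)
w(H) = 75 + 15*H (w(H) = 15*(5 + H) = 75 + 15*H)
v = 100451/8 (v = (75 + 15*(13/8)) - 1*(-12457) = (75 + 15*(13*(⅛))) + 12457 = (75 + 15*(13/8)) + 12457 = (75 + 195/8) + 12457 = 795/8 + 12457 = 100451/8 ≈ 12556.)
P(-131) - v = -131 - 1*100451/8 = -131 - 100451/8 = -101499/8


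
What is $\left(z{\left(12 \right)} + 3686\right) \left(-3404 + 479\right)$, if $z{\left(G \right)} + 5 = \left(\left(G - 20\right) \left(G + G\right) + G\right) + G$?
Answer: $-10275525$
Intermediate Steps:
$z{\left(G \right)} = -5 + 2 G + 2 G \left(-20 + G\right)$ ($z{\left(G \right)} = -5 + \left(\left(\left(G - 20\right) \left(G + G\right) + G\right) + G\right) = -5 + \left(\left(\left(-20 + G\right) 2 G + G\right) + G\right) = -5 + \left(\left(2 G \left(-20 + G\right) + G\right) + G\right) = -5 + \left(\left(G + 2 G \left(-20 + G\right)\right) + G\right) = -5 + \left(2 G + 2 G \left(-20 + G\right)\right) = -5 + 2 G + 2 G \left(-20 + G\right)$)
$\left(z{\left(12 \right)} + 3686\right) \left(-3404 + 479\right) = \left(\left(-5 - 456 + 2 \cdot 12^{2}\right) + 3686\right) \left(-3404 + 479\right) = \left(\left(-5 - 456 + 2 \cdot 144\right) + 3686\right) \left(-2925\right) = \left(\left(-5 - 456 + 288\right) + 3686\right) \left(-2925\right) = \left(-173 + 3686\right) \left(-2925\right) = 3513 \left(-2925\right) = -10275525$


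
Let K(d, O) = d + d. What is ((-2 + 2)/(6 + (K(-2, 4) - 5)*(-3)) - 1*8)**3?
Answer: -512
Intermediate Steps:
K(d, O) = 2*d
((-2 + 2)/(6 + (K(-2, 4) - 5)*(-3)) - 1*8)**3 = ((-2 + 2)/(6 + (2*(-2) - 5)*(-3)) - 1*8)**3 = (0/(6 + (-4 - 5)*(-3)) - 8)**3 = (0/(6 - 9*(-3)) - 8)**3 = (0/(6 + 27) - 8)**3 = (0/33 - 8)**3 = (0*(1/33) - 8)**3 = (0 - 8)**3 = (-8)**3 = -512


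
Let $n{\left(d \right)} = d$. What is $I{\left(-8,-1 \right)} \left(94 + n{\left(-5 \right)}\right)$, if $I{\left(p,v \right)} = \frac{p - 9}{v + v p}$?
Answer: $- \frac{1513}{7} \approx -216.14$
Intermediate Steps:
$I{\left(p,v \right)} = \frac{-9 + p}{v + p v}$
$I{\left(-8,-1 \right)} \left(94 + n{\left(-5 \right)}\right) = \frac{-9 - 8}{\left(-1\right) \left(1 - 8\right)} \left(94 - 5\right) = \left(-1\right) \frac{1}{-7} \left(-17\right) 89 = \left(-1\right) \left(- \frac{1}{7}\right) \left(-17\right) 89 = \left(- \frac{17}{7}\right) 89 = - \frac{1513}{7}$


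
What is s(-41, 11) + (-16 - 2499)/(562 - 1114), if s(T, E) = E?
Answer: 8587/552 ≈ 15.556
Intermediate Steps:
s(-41, 11) + (-16 - 2499)/(562 - 1114) = 11 + (-16 - 2499)/(562 - 1114) = 11 - 2515/(-552) = 11 - 2515*(-1/552) = 11 + 2515/552 = 8587/552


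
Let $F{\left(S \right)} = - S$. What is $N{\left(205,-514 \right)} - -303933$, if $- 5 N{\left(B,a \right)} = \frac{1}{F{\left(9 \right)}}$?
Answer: $\frac{13676986}{45} \approx 3.0393 \cdot 10^{5}$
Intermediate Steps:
$N{\left(B,a \right)} = \frac{1}{45}$ ($N{\left(B,a \right)} = - \frac{1}{5 \left(\left(-1\right) 9\right)} = - \frac{1}{5 \left(-9\right)} = \left(- \frac{1}{5}\right) \left(- \frac{1}{9}\right) = \frac{1}{45}$)
$N{\left(205,-514 \right)} - -303933 = \frac{1}{45} - -303933 = \frac{1}{45} + 303933 = \frac{13676986}{45}$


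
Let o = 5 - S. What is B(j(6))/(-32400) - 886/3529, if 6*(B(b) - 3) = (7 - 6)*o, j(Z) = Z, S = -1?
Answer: -7180129/28584900 ≈ -0.25119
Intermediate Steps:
o = 6 (o = 5 - 1*(-1) = 5 + 1 = 6)
B(b) = 4 (B(b) = 3 + ((7 - 6)*6)/6 = 3 + (1*6)/6 = 3 + (⅙)*6 = 3 + 1 = 4)
B(j(6))/(-32400) - 886/3529 = 4/(-32400) - 886/3529 = 4*(-1/32400) - 886*1/3529 = -1/8100 - 886/3529 = -7180129/28584900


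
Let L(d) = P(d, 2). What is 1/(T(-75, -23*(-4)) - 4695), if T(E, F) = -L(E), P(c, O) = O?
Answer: -1/4697 ≈ -0.00021290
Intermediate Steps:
L(d) = 2
T(E, F) = -2 (T(E, F) = -1*2 = -2)
1/(T(-75, -23*(-4)) - 4695) = 1/(-2 - 4695) = 1/(-4697) = -1/4697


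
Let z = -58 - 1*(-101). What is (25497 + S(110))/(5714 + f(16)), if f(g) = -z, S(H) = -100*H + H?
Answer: 14607/5671 ≈ 2.5757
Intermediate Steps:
S(H) = -99*H
z = 43 (z = -58 + 101 = 43)
f(g) = -43 (f(g) = -1*43 = -43)
(25497 + S(110))/(5714 + f(16)) = (25497 - 99*110)/(5714 - 43) = (25497 - 10890)/5671 = 14607*(1/5671) = 14607/5671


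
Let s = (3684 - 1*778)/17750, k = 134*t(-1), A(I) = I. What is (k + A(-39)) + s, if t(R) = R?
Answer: -1533922/8875 ≈ -172.84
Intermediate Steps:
k = -134 (k = 134*(-1) = -134)
s = 1453/8875 (s = (3684 - 778)*(1/17750) = 2906*(1/17750) = 1453/8875 ≈ 0.16372)
(k + A(-39)) + s = (-134 - 39) + 1453/8875 = -173 + 1453/8875 = -1533922/8875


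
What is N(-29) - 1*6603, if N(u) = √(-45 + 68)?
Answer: -6603 + √23 ≈ -6598.2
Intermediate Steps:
N(u) = √23
N(-29) - 1*6603 = √23 - 1*6603 = √23 - 6603 = -6603 + √23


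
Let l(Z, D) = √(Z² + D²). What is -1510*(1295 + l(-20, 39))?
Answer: -1955450 - 1510*√1921 ≈ -2.0216e+6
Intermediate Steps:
l(Z, D) = √(D² + Z²)
-1510*(1295 + l(-20, 39)) = -1510*(1295 + √(39² + (-20)²)) = -1510*(1295 + √(1521 + 400)) = -1510*(1295 + √1921) = -1955450 - 1510*√1921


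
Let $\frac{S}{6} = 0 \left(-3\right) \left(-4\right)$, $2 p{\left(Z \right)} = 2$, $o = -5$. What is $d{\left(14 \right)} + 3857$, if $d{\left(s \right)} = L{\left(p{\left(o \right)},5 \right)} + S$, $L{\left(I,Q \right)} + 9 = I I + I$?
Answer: $3850$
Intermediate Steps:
$p{\left(Z \right)} = 1$ ($p{\left(Z \right)} = \frac{1}{2} \cdot 2 = 1$)
$L{\left(I,Q \right)} = -9 + I + I^{2}$ ($L{\left(I,Q \right)} = -9 + \left(I I + I\right) = -9 + \left(I^{2} + I\right) = -9 + \left(I + I^{2}\right) = -9 + I + I^{2}$)
$S = 0$ ($S = 6 \cdot 0 \left(-3\right) \left(-4\right) = 6 \cdot 0 \left(-4\right) = 6 \cdot 0 = 0$)
$d{\left(s \right)} = -7$ ($d{\left(s \right)} = \left(-9 + 1 + 1^{2}\right) + 0 = \left(-9 + 1 + 1\right) + 0 = -7 + 0 = -7$)
$d{\left(14 \right)} + 3857 = -7 + 3857 = 3850$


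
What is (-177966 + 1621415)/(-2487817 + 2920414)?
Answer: 1443449/432597 ≈ 3.3367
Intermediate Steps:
(-177966 + 1621415)/(-2487817 + 2920414) = 1443449/432597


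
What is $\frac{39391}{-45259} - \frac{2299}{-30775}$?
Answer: $- \frac{1108207584}{1392845725} \approx -0.79564$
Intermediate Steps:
$\frac{39391}{-45259} - \frac{2299}{-30775} = 39391 \left(- \frac{1}{45259}\right) - - \frac{2299}{30775} = - \frac{39391}{45259} + \frac{2299}{30775} = - \frac{1108207584}{1392845725}$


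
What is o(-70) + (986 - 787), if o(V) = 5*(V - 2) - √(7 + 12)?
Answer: -161 - √19 ≈ -165.36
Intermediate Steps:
o(V) = -10 - √19 + 5*V (o(V) = 5*(-2 + V) - √19 = (-10 + 5*V) - √19 = -10 - √19 + 5*V)
o(-70) + (986 - 787) = (-10 - √19 + 5*(-70)) + (986 - 787) = (-10 - √19 - 350) + 199 = (-360 - √19) + 199 = -161 - √19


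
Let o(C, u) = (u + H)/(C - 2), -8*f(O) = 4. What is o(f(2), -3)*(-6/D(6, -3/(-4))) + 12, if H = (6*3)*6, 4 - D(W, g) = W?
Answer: -114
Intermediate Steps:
D(W, g) = 4 - W
f(O) = -½ (f(O) = -⅛*4 = -½)
H = 108 (H = 18*6 = 108)
o(C, u) = (108 + u)/(-2 + C) (o(C, u) = (u + 108)/(C - 2) = (108 + u)/(-2 + C))
o(f(2), -3)*(-6/D(6, -3/(-4))) + 12 = ((108 - 3)/(-2 - ½))*(-6/(4 - 1*6)) + 12 = (105/(-5/2))*(-6/(4 - 6)) + 12 = (-⅖*105)*(-6/(-2)) + 12 = -(-252)*(-1)/2 + 12 = -42*3 + 12 = -126 + 12 = -114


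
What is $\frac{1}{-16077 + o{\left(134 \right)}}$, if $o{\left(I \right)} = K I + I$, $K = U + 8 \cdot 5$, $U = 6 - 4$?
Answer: $- \frac{1}{10315} \approx -9.6946 \cdot 10^{-5}$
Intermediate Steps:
$U = 2$
$K = 42$ ($K = 2 + 8 \cdot 5 = 2 + 40 = 42$)
$o{\left(I \right)} = 43 I$ ($o{\left(I \right)} = 42 I + I = 43 I$)
$\frac{1}{-16077 + o{\left(134 \right)}} = \frac{1}{-16077 + 43 \cdot 134} = \frac{1}{-16077 + 5762} = \frac{1}{-10315} = - \frac{1}{10315}$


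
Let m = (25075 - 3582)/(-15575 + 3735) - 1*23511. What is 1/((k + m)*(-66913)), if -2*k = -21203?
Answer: 11840/10228988503349 ≈ 1.1575e-9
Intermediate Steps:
k = 21203/2 (k = -½*(-21203) = 21203/2 ≈ 10602.)
m = -278391733/11840 (m = 21493/(-11840) - 23511 = 21493*(-1/11840) - 23511 = -21493/11840 - 23511 = -278391733/11840 ≈ -23513.)
1/((k + m)*(-66913)) = 1/((21203/2 - 278391733/11840)*(-66913)) = -1/66913/(-152869973/11840) = -11840/152869973*(-1/66913) = 11840/10228988503349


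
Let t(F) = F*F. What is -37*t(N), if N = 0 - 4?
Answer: -592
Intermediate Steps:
N = -4
t(F) = F**2
-37*t(N) = -37*(-4)**2 = -37*16 = -592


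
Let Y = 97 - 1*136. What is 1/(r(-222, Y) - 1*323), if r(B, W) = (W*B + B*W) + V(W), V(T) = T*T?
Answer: 1/18514 ≈ 5.4013e-5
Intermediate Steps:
V(T) = T**2
Y = -39 (Y = 97 - 136 = -39)
r(B, W) = W**2 + 2*B*W (r(B, W) = (W*B + B*W) + W**2 = (B*W + B*W) + W**2 = 2*B*W + W**2 = W**2 + 2*B*W)
1/(r(-222, Y) - 1*323) = 1/(-39*(-39 + 2*(-222)) - 1*323) = 1/(-39*(-39 - 444) - 323) = 1/(-39*(-483) - 323) = 1/(18837 - 323) = 1/18514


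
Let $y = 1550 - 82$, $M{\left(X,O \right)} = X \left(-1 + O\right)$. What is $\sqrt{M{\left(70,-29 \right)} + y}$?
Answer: $2 i \sqrt{158} \approx 25.14 i$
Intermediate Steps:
$y = 1468$ ($y = 1550 - 82 = 1468$)
$\sqrt{M{\left(70,-29 \right)} + y} = \sqrt{70 \left(-1 - 29\right) + 1468} = \sqrt{70 \left(-30\right) + 1468} = \sqrt{-2100 + 1468} = \sqrt{-632} = 2 i \sqrt{158}$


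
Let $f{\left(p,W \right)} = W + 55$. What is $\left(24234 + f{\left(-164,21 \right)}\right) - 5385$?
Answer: $18925$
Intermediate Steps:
$f{\left(p,W \right)} = 55 + W$
$\left(24234 + f{\left(-164,21 \right)}\right) - 5385 = \left(24234 + \left(55 + 21\right)\right) - 5385 = \left(24234 + 76\right) - 5385 = 24310 - 5385 = 18925$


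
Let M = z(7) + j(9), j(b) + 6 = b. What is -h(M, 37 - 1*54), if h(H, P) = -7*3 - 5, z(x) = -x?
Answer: 26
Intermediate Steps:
j(b) = -6 + b
M = -4 (M = -1*7 + (-6 + 9) = -7 + 3 = -4)
h(H, P) = -26 (h(H, P) = -21 - 5 = -26)
-h(M, 37 - 1*54) = -1*(-26) = 26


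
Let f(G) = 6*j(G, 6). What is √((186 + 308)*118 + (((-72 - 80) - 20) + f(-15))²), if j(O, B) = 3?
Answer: 6*√2278 ≈ 286.37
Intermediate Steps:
f(G) = 18 (f(G) = 6*3 = 18)
√((186 + 308)*118 + (((-72 - 80) - 20) + f(-15))²) = √((186 + 308)*118 + (((-72 - 80) - 20) + 18)²) = √(494*118 + ((-152 - 20) + 18)²) = √(58292 + (-172 + 18)²) = √(58292 + (-154)²) = √(58292 + 23716) = √82008 = 6*√2278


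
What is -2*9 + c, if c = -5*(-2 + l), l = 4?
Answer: -28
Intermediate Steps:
c = -10 (c = -5*(-2 + 4) = -5*2 = -10)
-2*9 + c = -2*9 - 10 = -18 - 10 = -28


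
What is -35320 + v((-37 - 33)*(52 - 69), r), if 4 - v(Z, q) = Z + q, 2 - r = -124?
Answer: -36632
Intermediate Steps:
r = 126 (r = 2 - 1*(-124) = 2 + 124 = 126)
v(Z, q) = 4 - Z - q (v(Z, q) = 4 - (Z + q) = 4 + (-Z - q) = 4 - Z - q)
-35320 + v((-37 - 33)*(52 - 69), r) = -35320 + (4 - (-37 - 33)*(52 - 69) - 1*126) = -35320 + (4 - (-70)*(-17) - 126) = -35320 + (4 - 1*1190 - 126) = -35320 + (4 - 1190 - 126) = -35320 - 1312 = -36632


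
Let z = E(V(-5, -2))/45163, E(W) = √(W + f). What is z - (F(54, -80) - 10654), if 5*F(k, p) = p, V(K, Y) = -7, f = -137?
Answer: 10670 + 12*I/45163 ≈ 10670.0 + 0.0002657*I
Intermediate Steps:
F(k, p) = p/5
E(W) = √(-137 + W) (E(W) = √(W - 137) = √(-137 + W))
z = 12*I/45163 (z = √(-137 - 7)/45163 = √(-144)*(1/45163) = (12*I)*(1/45163) = 12*I/45163 ≈ 0.0002657*I)
z - (F(54, -80) - 10654) = 12*I/45163 - ((⅕)*(-80) - 10654) = 12*I/45163 - (-16 - 10654) = 12*I/45163 - 1*(-10670) = 12*I/45163 + 10670 = 10670 + 12*I/45163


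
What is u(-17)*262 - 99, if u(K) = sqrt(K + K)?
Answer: -99 + 262*I*sqrt(34) ≈ -99.0 + 1527.7*I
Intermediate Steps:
u(K) = sqrt(2)*sqrt(K) (u(K) = sqrt(2*K) = sqrt(2)*sqrt(K))
u(-17)*262 - 99 = (sqrt(2)*sqrt(-17))*262 - 99 = (sqrt(2)*(I*sqrt(17)))*262 - 99 = (I*sqrt(34))*262 - 99 = 262*I*sqrt(34) - 99 = -99 + 262*I*sqrt(34)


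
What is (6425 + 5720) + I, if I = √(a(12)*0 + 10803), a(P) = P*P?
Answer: 12145 + √10803 ≈ 12249.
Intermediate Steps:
a(P) = P²
I = √10803 (I = √(12²*0 + 10803) = √(144*0 + 10803) = √(0 + 10803) = √10803 ≈ 103.94)
(6425 + 5720) + I = (6425 + 5720) + √10803 = 12145 + √10803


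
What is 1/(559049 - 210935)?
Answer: 1/348114 ≈ 2.8726e-6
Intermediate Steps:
1/(559049 - 210935) = 1/348114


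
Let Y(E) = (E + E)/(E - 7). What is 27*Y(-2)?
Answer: 12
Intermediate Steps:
Y(E) = 2*E/(-7 + E) (Y(E) = (2*E)/(-7 + E) = 2*E/(-7 + E))
27*Y(-2) = 27*(2*(-2)/(-7 - 2)) = 27*(2*(-2)/(-9)) = 27*(2*(-2)*(-⅑)) = 27*(4/9) = 12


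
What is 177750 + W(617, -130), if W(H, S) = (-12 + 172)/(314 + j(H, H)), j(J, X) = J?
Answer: 165485410/931 ≈ 1.7775e+5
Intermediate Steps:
W(H, S) = 160/(314 + H) (W(H, S) = (-12 + 172)/(314 + H) = 160/(314 + H))
177750 + W(617, -130) = 177750 + 160/(314 + 617) = 177750 + 160/931 = 165485410/931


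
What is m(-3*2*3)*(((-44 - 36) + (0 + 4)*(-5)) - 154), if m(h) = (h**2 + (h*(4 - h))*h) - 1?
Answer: -1892554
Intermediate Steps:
m(h) = -1 + h**2 + h**2*(4 - h) (m(h) = (h**2 + h**2*(4 - h)) - 1 = -1 + h**2 + h**2*(4 - h))
m(-3*2*3)*(((-44 - 36) + (0 + 4)*(-5)) - 154) = (-1 - (-3*2*3)**3 + 5*(-3*2*3)**2)*(((-44 - 36) + (0 + 4)*(-5)) - 154) = (-1 - (-6*3)**3 + 5*(-6*3)**2)*((-80 + 4*(-5)) - 154) = (-1 - 1*(-18)**3 + 5*(-18)**2)*((-80 - 20) - 154) = (-1 - 1*(-5832) + 5*324)*(-100 - 154) = (-1 + 5832 + 1620)*(-254) = 7451*(-254) = -1892554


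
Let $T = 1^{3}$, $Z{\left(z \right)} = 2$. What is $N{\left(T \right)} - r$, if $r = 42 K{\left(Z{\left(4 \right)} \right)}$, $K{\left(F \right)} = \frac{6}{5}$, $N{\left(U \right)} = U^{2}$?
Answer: $- \frac{247}{5} \approx -49.4$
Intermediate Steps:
$T = 1$
$K{\left(F \right)} = \frac{6}{5}$ ($K{\left(F \right)} = 6 \cdot \frac{1}{5} = \frac{6}{5}$)
$r = \frac{252}{5}$ ($r = 42 \cdot \frac{6}{5} = \frac{252}{5} \approx 50.4$)
$N{\left(T \right)} - r = 1^{2} - \frac{252}{5} = 1 - \frac{252}{5} = - \frac{247}{5}$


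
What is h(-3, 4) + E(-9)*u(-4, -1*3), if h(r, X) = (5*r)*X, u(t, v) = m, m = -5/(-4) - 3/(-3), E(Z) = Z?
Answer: -321/4 ≈ -80.250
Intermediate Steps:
m = 9/4 (m = -5*(-¼) - 3*(-⅓) = 5/4 + 1 = 9/4 ≈ 2.2500)
u(t, v) = 9/4
h(r, X) = 5*X*r
h(-3, 4) + E(-9)*u(-4, -1*3) = 5*4*(-3) - 9*9/4 = -60 - 81/4 = -321/4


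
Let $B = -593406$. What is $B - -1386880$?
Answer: $793474$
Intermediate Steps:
$B - -1386880 = -593406 - -1386880 = -593406 + 1386880 = 793474$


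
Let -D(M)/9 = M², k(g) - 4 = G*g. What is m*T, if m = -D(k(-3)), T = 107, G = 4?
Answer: 61632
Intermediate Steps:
k(g) = 4 + 4*g
D(M) = -9*M²
m = 576 (m = -(-9)*(4 + 4*(-3))² = -(-9)*(4 - 12)² = -(-9)*(-8)² = -(-9)*64 = -1*(-576) = 576)
m*T = 576*107 = 61632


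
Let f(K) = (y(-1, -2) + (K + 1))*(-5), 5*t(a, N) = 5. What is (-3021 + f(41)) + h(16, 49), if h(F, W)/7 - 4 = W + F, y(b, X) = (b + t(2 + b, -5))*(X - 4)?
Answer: -2748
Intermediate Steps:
t(a, N) = 1 (t(a, N) = (⅕)*5 = 1)
y(b, X) = (1 + b)*(-4 + X) (y(b, X) = (b + 1)*(X - 4) = (1 + b)*(-4 + X))
h(F, W) = 28 + 7*F + 7*W (h(F, W) = 28 + 7*(W + F) = 28 + 7*(F + W) = 28 + (7*F + 7*W) = 28 + 7*F + 7*W)
f(K) = -5 - 5*K (f(K) = ((-4 - 2 - 4*(-1) - 2*(-1)) + (K + 1))*(-5) = ((-4 - 2 + 4 + 2) + (1 + K))*(-5) = (0 + (1 + K))*(-5) = (1 + K)*(-5) = -5 - 5*K)
(-3021 + f(41)) + h(16, 49) = (-3021 + (-5 - 5*41)) + (28 + 7*16 + 7*49) = (-3021 + (-5 - 205)) + (28 + 112 + 343) = (-3021 - 210) + 483 = -3231 + 483 = -2748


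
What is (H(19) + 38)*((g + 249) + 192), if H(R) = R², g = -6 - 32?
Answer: 160797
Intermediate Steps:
g = -38
(H(19) + 38)*((g + 249) + 192) = (19² + 38)*((-38 + 249) + 192) = (361 + 38)*(211 + 192) = 399*403 = 160797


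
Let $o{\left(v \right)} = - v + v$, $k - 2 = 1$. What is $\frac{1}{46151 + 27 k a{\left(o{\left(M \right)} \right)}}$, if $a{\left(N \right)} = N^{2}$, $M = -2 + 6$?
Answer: $\frac{1}{46151} \approx 2.1668 \cdot 10^{-5}$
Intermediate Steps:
$k = 3$ ($k = 2 + 1 = 3$)
$M = 4$
$o{\left(v \right)} = 0$
$\frac{1}{46151 + 27 k a{\left(o{\left(M \right)} \right)}} = \frac{1}{46151 + 27 \cdot 3 \cdot 0^{2}} = \frac{1}{46151 + 81 \cdot 0} = \frac{1}{46151 + 0} = \frac{1}{46151}$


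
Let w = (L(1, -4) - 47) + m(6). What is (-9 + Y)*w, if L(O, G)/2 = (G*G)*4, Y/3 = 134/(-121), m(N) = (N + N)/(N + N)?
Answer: -122262/121 ≈ -1010.4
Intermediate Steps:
m(N) = 1 (m(N) = (2*N)/((2*N)) = (2*N)*(1/(2*N)) = 1)
Y = -402/121 (Y = 3*(134/(-121)) = 3*(134*(-1/121)) = 3*(-134/121) = -402/121 ≈ -3.3223)
L(O, G) = 8*G² (L(O, G) = 2*((G*G)*4) = 2*(G²*4) = 2*(4*G²) = 8*G²)
w = 82 (w = (8*(-4)² - 47) + 1 = (8*16 - 47) + 1 = (128 - 47) + 1 = 81 + 1 = 82)
(-9 + Y)*w = (-9 - 402/121)*82 = -1491/121*82 = -122262/121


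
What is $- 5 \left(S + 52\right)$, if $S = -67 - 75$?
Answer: $450$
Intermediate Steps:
$S = -142$
$- 5 \left(S + 52\right) = - 5 \left(-142 + 52\right) = \left(-5\right) \left(-90\right) = 450$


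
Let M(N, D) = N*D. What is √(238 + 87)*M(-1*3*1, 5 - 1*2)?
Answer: -45*√13 ≈ -162.25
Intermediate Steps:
M(N, D) = D*N
√(238 + 87)*M(-1*3*1, 5 - 1*2) = √(238 + 87)*((5 - 1*2)*(-1*3*1)) = √325*((5 - 2)*(-3*1)) = (5*√13)*(3*(-3)) = (5*√13)*(-9) = -45*√13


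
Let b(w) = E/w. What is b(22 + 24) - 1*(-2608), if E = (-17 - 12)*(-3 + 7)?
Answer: 59926/23 ≈ 2605.5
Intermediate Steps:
E = -116 (E = -29*4 = -116)
b(w) = -116/w
b(22 + 24) - 1*(-2608) = -116/(22 + 24) - 1*(-2608) = -116/46 + 2608 = -116*1/46 + 2608 = -58/23 + 2608 = 59926/23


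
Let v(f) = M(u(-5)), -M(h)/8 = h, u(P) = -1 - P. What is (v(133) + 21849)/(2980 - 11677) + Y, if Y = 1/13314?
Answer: -32273649/12865762 ≈ -2.5085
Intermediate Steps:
M(h) = -8*h
v(f) = -32 (v(f) = -8*(-1 - 1*(-5)) = -8*(-1 + 5) = -8*4 = -32)
Y = 1/13314 ≈ 7.5109e-5
(v(133) + 21849)/(2980 - 11677) + Y = (-32 + 21849)/(2980 - 11677) + 1/13314 = 21817/(-8697) + 1/13314 = 21817*(-1/8697) + 1/13314 = -21817/8697 + 1/13314 = -32273649/12865762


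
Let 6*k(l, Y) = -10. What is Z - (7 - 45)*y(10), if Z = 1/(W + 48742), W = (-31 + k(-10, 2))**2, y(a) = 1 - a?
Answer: -153312435/448282 ≈ -342.00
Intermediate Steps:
k(l, Y) = -5/3 (k(l, Y) = (1/6)*(-10) = -5/3)
W = 9604/9 (W = (-31 - 5/3)**2 = (-98/3)**2 = 9604/9 ≈ 1067.1)
Z = 9/448282 (Z = 1/(9604/9 + 48742) = 1/(448282/9) = 9/448282 ≈ 2.0077e-5)
Z - (7 - 45)*y(10) = 9/448282 - (7 - 45)*(1 - 1*10) = 9/448282 - (-38)*(1 - 10) = 9/448282 - (-38)*(-9) = 9/448282 - 1*342 = 9/448282 - 342 = -153312435/448282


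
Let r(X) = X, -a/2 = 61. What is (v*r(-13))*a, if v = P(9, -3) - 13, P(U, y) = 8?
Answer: -7930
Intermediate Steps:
a = -122 (a = -2*61 = -122)
v = -5 (v = 8 - 13 = -5)
(v*r(-13))*a = -5*(-13)*(-122) = 65*(-122) = -7930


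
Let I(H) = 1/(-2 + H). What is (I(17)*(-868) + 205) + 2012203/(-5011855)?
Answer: 2206196188/15035565 ≈ 146.73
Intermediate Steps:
(I(17)*(-868) + 205) + 2012203/(-5011855) = (-868/(-2 + 17) + 205) + 2012203/(-5011855) = (-868/15 + 205) + 2012203*(-1/5011855) = ((1/15)*(-868) + 205) - 2012203/5011855 = (-868/15 + 205) - 2012203/5011855 = 2207/15 - 2012203/5011855 = 2206196188/15035565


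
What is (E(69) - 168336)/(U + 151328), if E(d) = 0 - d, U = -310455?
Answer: 168405/159127 ≈ 1.0583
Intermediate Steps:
E(d) = -d
(E(69) - 168336)/(U + 151328) = (-1*69 - 168336)/(-310455 + 151328) = (-69 - 168336)/(-159127) = -168405*(-1/159127) = 168405/159127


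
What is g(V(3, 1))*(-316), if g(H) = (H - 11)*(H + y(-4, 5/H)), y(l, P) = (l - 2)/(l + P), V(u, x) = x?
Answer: -15800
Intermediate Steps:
y(l, P) = (-2 + l)/(P + l)
g(H) = (-11 + H)*(H - 6/(-4 + 5/H)) (g(H) = (H - 11)*(H + (-2 - 4)/(5/H - 4)) = (-11 + H)*(H - 6/(-4 + 5/H)))
g(V(3, 1))*(-316) = (1*(-11 - 43*1 + 4*1²)/(-5 + 4*1))*(-316) = (1*(-11 - 43 + 4*1)/(-5 + 4))*(-316) = (1*(-11 - 43 + 4)/(-1))*(-316) = (1*(-1)*(-50))*(-316) = 50*(-316) = -15800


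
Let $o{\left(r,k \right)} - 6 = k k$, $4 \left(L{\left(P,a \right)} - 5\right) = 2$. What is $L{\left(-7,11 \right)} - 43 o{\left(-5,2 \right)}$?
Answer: $- \frac{849}{2} \approx -424.5$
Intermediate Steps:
$L{\left(P,a \right)} = \frac{11}{2}$ ($L{\left(P,a \right)} = 5 + \frac{1}{4} \cdot 2 = 5 + \frac{1}{2} = \frac{11}{2}$)
$o{\left(r,k \right)} = 6 + k^{2}$ ($o{\left(r,k \right)} = 6 + k k = 6 + k^{2}$)
$L{\left(-7,11 \right)} - 43 o{\left(-5,2 \right)} = \frac{11}{2} - 43 \left(6 + 2^{2}\right) = \frac{11}{2} - 43 \left(6 + 4\right) = \frac{11}{2} - 430 = - \frac{849}{2}$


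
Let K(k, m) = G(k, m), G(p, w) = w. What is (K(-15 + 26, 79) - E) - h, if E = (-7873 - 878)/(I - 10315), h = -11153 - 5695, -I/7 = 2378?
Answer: 152120032/8987 ≈ 16927.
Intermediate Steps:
I = -16646 (I = -7*2378 = -16646)
K(k, m) = m
h = -16848
E = 2917/8987 (E = (-7873 - 878)/(-16646 - 10315) = -8751/(-26961) = -8751*(-1/26961) = 2917/8987 ≈ 0.32458)
(K(-15 + 26, 79) - E) - h = (79 - 1*2917/8987) - 1*(-16848) = (79 - 2917/8987) + 16848 = 707056/8987 + 16848 = 152120032/8987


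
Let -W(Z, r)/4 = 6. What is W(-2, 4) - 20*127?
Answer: -2564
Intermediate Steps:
W(Z, r) = -24 (W(Z, r) = -4*6 = -24)
W(-2, 4) - 20*127 = -24 - 20*127 = -24 - 2540 = -2564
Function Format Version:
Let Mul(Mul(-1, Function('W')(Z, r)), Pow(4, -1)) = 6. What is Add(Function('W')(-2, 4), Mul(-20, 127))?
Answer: -2564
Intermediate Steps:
Function('W')(Z, r) = -24 (Function('W')(Z, r) = Mul(-4, 6) = -24)
Add(Function('W')(-2, 4), Mul(-20, 127)) = Add(-24, Mul(-20, 127)) = Add(-24, -2540) = -2564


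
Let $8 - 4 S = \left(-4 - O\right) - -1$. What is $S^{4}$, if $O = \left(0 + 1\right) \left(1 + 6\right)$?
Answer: $\frac{6561}{16} \approx 410.06$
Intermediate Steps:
$O = 7$ ($O = 1 \cdot 7 = 7$)
$S = \frac{9}{2}$ ($S = 2 - \frac{\left(-4 - 7\right) - -1}{4} = 2 - \frac{\left(-4 - 7\right) + \left(2 - 1\right)}{4} = 2 - \frac{-11 + 1}{4} = 2 - - \frac{5}{2} = 2 + \frac{5}{2} = \frac{9}{2} \approx 4.5$)
$S^{4} = \left(\frac{9}{2}\right)^{4} = \frac{6561}{16}$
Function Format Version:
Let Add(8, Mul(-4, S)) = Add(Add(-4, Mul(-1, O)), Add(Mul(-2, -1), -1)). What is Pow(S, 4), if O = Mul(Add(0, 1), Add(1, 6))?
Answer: Rational(6561, 16) ≈ 410.06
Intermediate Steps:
O = 7 (O = Mul(1, 7) = 7)
S = Rational(9, 2) (S = Add(2, Mul(Rational(-1, 4), Add(Add(-4, Mul(-1, 7)), Add(Mul(-2, -1), -1)))) = Add(2, Mul(Rational(-1, 4), Add(Add(-4, -7), Add(2, -1)))) = Add(2, Mul(Rational(-1, 4), Add(-11, 1))) = Add(2, Mul(Rational(-1, 4), -10)) = Add(2, Rational(5, 2)) = Rational(9, 2) ≈ 4.5000)
Pow(S, 4) = Pow(Rational(9, 2), 4) = Rational(6561, 16)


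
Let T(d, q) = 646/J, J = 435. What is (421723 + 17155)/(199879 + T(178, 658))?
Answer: 190911930/86948011 ≈ 2.1957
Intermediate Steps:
T(d, q) = 646/435
(421723 + 17155)/(199879 + T(178, 658)) = (421723 + 17155)/(199879 + 646/435) = 438878/(86948011/435) = 438878*(435/86948011) = 190911930/86948011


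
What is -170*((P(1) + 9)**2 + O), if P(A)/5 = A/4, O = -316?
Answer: 286875/8 ≈ 35859.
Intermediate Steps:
P(A) = 5*A/4 (P(A) = 5*(A/4) = 5*A/4)
-170*((P(1) + 9)**2 + O) = -170*(((5/4)*1 + 9)**2 - 316) = -170*((5/4 + 9)**2 - 316) = -170*((41/4)**2 - 316) = -170*(1681/16 - 316) = -170*(-3375/16) = 286875/8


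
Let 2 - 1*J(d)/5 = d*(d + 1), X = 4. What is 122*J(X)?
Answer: -10980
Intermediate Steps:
J(d) = 10 - 5*d*(1 + d) (J(d) = 10 - 5*d*(d + 1) = 10 - 5*d*(1 + d))
122*J(X) = 122*(10 - 5*4 - 5*4**2) = 122*(10 - 20 - 5*16) = 122*(10 - 20 - 80) = 122*(-90) = -10980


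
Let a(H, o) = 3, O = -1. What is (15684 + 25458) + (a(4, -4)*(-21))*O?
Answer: 41205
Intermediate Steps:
(15684 + 25458) + (a(4, -4)*(-21))*O = (15684 + 25458) + (3*(-21))*(-1) = 41142 - 63*(-1) = 41142 + 63 = 41205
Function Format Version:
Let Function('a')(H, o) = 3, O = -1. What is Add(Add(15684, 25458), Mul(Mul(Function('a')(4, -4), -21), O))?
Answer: 41205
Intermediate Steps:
Add(Add(15684, 25458), Mul(Mul(Function('a')(4, -4), -21), O)) = Add(Add(15684, 25458), Mul(Mul(3, -21), -1)) = Add(41142, Mul(-63, -1)) = Add(41142, 63) = 41205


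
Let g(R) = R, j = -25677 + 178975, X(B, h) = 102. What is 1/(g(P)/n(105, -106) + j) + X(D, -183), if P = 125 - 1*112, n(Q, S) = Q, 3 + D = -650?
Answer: 1641823011/16096303 ≈ 102.00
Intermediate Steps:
D = -653 (D = -3 - 650 = -653)
P = 13 (P = 125 - 112 = 13)
j = 153298
1/(g(P)/n(105, -106) + j) + X(D, -183) = 1/(13/105 + 153298) + 102 = 1/(16096303/105) + 102 = 105/16096303 + 102 = 1641823011/16096303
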